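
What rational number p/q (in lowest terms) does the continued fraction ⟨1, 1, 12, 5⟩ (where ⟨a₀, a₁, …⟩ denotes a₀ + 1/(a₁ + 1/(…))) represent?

127/66

Start with 5.
12 + 1/(5/1) = 12 + 1/5 = 61/5
1 + 1/(61/5) = 1 + 5/61 = 66/61
1 + 1/(66/61) = 1 + 61/66 = 127/66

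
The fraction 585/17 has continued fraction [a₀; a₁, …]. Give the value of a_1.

585 ÷ 17 → quotient 34, remainder 7
17 ÷ 7 → quotient 2, remainder 3

2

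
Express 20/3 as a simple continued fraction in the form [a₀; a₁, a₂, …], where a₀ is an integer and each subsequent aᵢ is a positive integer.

[6; 1, 2]

20 = 6·3 + 2, so a_0 = 6
3 = 1·2 + 1, so a_1 = 1
2 = 2·1 + 0, so a_2 = 2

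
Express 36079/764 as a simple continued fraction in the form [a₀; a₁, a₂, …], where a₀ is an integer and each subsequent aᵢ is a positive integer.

Run the Euclidean algorithm, recording each quotient:
⌊36079/764⌋ = 47, remainder 171
⌊764/171⌋ = 4, remainder 80
⌊171/80⌋ = 2, remainder 11
⌊80/11⌋ = 7, remainder 3
⌊11/3⌋ = 3, remainder 2
⌊3/2⌋ = 1, remainder 1
⌊2/1⌋ = 2, remainder 0

[47; 4, 2, 7, 3, 1, 2]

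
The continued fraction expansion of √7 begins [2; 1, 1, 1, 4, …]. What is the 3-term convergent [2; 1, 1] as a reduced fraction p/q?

Start with 1.
1 + 1/(1/1) = 1 + 1/1 = 2/1
2 + 1/(2/1) = 2 + 1/2 = 5/2

5/2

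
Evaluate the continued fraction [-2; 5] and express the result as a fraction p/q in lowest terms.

Use the convergent recurrence hₖ = aₖ·hₖ₋₁ + hₖ₋₂ (and likewise for the denominators kₖ):
a_0 = -2: -2/1
a_1 = 5: -9/5

-9/5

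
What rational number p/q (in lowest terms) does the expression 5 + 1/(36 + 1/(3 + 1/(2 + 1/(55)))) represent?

Use the convergent recurrence hₖ = aₖ·hₖ₋₁ + hₖ₋₂ (and likewise for the denominators kₖ):
a_0 = 5: 5/1
a_1 = 36: 181/36
a_2 = 3: 548/109
a_3 = 2: 1277/254
a_4 = 55: 70783/14079

70783/14079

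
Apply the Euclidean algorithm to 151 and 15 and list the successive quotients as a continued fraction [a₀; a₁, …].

[10; 15]

Run the Euclidean algorithm, recording each quotient:
⌊151/15⌋ = 10, remainder 1
⌊15/1⌋ = 15, remainder 0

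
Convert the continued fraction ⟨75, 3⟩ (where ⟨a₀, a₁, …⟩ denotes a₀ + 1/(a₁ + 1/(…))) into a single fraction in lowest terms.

226/3

Start with 3.
75 + 1/(3/1) = 75 + 1/3 = 226/3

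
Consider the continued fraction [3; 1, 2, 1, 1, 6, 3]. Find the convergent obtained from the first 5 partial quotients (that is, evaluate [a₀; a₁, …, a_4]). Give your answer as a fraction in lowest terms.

Build up convergents one term at a time:
a_0 = 3: 3/1
a_1 = 1: 4/1
a_2 = 2: 11/3
a_3 = 1: 15/4
a_4 = 1: 26/7

26/7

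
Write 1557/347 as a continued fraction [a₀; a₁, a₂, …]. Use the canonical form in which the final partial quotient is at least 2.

⌊1557/347⌋ = 4, remainder 169
⌊347/169⌋ = 2, remainder 9
⌊169/9⌋ = 18, remainder 7
⌊9/7⌋ = 1, remainder 2
⌊7/2⌋ = 3, remainder 1
⌊2/1⌋ = 2, remainder 0

[4; 2, 18, 1, 3, 2]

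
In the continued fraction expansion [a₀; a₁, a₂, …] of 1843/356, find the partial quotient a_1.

1843 = 5·356 + 63, so a_0 = 5
356 = 5·63 + 41, so a_1 = 5

5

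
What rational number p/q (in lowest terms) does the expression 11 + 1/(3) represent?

34/3

Use the convergent recurrence hₖ = aₖ·hₖ₋₁ + hₖ₋₂ (and likewise for the denominators kₖ):
a_0 = 11: 11/1
a_1 = 3: 34/3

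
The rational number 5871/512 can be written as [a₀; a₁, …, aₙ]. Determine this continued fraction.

5871 ÷ 512 → quotient 11, remainder 239
512 ÷ 239 → quotient 2, remainder 34
239 ÷ 34 → quotient 7, remainder 1
34 ÷ 1 → quotient 34, remainder 0

[11; 2, 7, 34]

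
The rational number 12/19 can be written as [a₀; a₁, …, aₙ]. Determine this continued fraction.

12 = 0·19 + 12, so a_0 = 0
19 = 1·12 + 7, so a_1 = 1
12 = 1·7 + 5, so a_2 = 1
7 = 1·5 + 2, so a_3 = 1
5 = 2·2 + 1, so a_4 = 2
2 = 2·1 + 0, so a_5 = 2

[0; 1, 1, 1, 2, 2]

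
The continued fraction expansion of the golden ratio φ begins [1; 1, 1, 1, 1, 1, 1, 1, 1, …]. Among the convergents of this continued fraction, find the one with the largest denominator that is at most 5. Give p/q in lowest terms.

8/5

a_0 = 1: 1/1  (≤ bound)
a_1 = 1: 2/1  (≤ bound)
a_2 = 1: 3/2  (≤ bound)
a_3 = 1: 5/3  (≤ bound)
a_4 = 1: 8/5  (≤ bound)
a_5 = 1: 13/8  (> 5, stop)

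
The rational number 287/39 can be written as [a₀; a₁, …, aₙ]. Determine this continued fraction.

[7; 2, 1, 3, 1, 2]

287 = 7·39 + 14, so a_0 = 7
39 = 2·14 + 11, so a_1 = 2
14 = 1·11 + 3, so a_2 = 1
11 = 3·3 + 2, so a_3 = 3
3 = 1·2 + 1, so a_4 = 1
2 = 2·1 + 0, so a_5 = 2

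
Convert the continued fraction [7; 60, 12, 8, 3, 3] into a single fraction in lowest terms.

a_0 = 7: 7/1
a_1 = 60: 421/60
a_2 = 12: 5059/721
a_3 = 8: 40893/5828
a_4 = 3: 127738/18205
a_5 = 3: 424107/60443

424107/60443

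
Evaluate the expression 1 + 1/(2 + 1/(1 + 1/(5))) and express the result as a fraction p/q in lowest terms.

23/17

Start with 5.
1 + 1/(5/1) = 1 + 1/5 = 6/5
2 + 1/(6/5) = 2 + 5/6 = 17/6
1 + 1/(17/6) = 1 + 6/17 = 23/17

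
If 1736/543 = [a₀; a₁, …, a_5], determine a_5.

Repeatedly divide and take the remainder:
1736 = 3·543 + 107, so a_0 = 3
543 = 5·107 + 8, so a_1 = 5
107 = 13·8 + 3, so a_2 = 13
8 = 2·3 + 2, so a_3 = 2
3 = 1·2 + 1, so a_4 = 1
2 = 2·1 + 0, so a_5 = 2

2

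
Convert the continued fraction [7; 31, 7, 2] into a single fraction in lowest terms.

3284/467

a_0 = 7: 7/1
a_1 = 31: 218/31
a_2 = 7: 1533/218
a_3 = 2: 3284/467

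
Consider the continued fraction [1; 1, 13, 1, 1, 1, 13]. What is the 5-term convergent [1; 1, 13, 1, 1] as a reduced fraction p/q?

56/29

Start with 1.
1 + 1/(1/1) = 1 + 1/1 = 2/1
13 + 1/(2/1) = 13 + 1/2 = 27/2
1 + 1/(27/2) = 1 + 2/27 = 29/27
1 + 1/(29/27) = 1 + 27/29 = 56/29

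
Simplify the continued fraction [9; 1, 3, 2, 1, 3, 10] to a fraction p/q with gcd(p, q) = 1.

4817/493

a_0 = 9: 9/1
a_1 = 1: 10/1
a_2 = 3: 39/4
a_3 = 2: 88/9
a_4 = 1: 127/13
a_5 = 3: 469/48
a_6 = 10: 4817/493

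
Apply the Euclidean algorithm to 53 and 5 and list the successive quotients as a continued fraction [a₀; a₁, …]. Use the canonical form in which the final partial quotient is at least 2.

[10; 1, 1, 2]

53 ÷ 5 → quotient 10, remainder 3
5 ÷ 3 → quotient 1, remainder 2
3 ÷ 2 → quotient 1, remainder 1
2 ÷ 1 → quotient 2, remainder 0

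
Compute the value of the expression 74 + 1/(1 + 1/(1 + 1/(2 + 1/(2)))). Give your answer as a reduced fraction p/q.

895/12

a_0 = 74: 74/1
a_1 = 1: 75/1
a_2 = 1: 149/2
a_3 = 2: 373/5
a_4 = 2: 895/12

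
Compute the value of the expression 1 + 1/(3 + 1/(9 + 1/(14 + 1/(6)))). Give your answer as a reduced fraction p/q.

3169/2398

a_0 = 1: 1/1
a_1 = 3: 4/3
a_2 = 9: 37/28
a_3 = 14: 522/395
a_4 = 6: 3169/2398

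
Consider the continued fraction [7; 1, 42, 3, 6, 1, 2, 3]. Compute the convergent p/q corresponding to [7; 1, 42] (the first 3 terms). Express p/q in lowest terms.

343/43

a_0 = 7: 7/1
a_1 = 1: 8/1
a_2 = 42: 343/43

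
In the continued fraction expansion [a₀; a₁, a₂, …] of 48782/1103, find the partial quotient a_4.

48782 ÷ 1103 → quotient 44, remainder 250
1103 ÷ 250 → quotient 4, remainder 103
250 ÷ 103 → quotient 2, remainder 44
103 ÷ 44 → quotient 2, remainder 15
44 ÷ 15 → quotient 2, remainder 14

2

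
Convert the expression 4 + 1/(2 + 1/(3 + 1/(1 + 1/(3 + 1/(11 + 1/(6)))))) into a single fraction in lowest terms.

10357/2332

Compute successive convergents:
a_0 = 4: 4/1
a_1 = 2: 9/2
a_2 = 3: 31/7
a_3 = 1: 40/9
a_4 = 3: 151/34
a_5 = 11: 1701/383
a_6 = 6: 10357/2332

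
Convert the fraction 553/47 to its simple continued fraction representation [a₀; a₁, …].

[11; 1, 3, 3, 1, 2]

⌊553/47⌋ = 11, remainder 36
⌊47/36⌋ = 1, remainder 11
⌊36/11⌋ = 3, remainder 3
⌊11/3⌋ = 3, remainder 2
⌊3/2⌋ = 1, remainder 1
⌊2/1⌋ = 2, remainder 0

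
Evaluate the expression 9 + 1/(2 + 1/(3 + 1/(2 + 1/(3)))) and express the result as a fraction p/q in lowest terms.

a_0 = 9: 9/1
a_1 = 2: 19/2
a_2 = 3: 66/7
a_3 = 2: 151/16
a_4 = 3: 519/55

519/55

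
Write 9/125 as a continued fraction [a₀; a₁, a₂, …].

9 ÷ 125 → quotient 0, remainder 9
125 ÷ 9 → quotient 13, remainder 8
9 ÷ 8 → quotient 1, remainder 1
8 ÷ 1 → quotient 8, remainder 0

[0; 13, 1, 8]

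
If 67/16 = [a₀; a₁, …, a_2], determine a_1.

5

Repeatedly divide and take the remainder:
67 ÷ 16 → quotient 4, remainder 3
16 ÷ 3 → quotient 5, remainder 1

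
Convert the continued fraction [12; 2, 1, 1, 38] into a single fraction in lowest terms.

Starting at the tail and folding back:
Start with 38.
1 + 1/(38/1) = 1 + 1/38 = 39/38
1 + 1/(39/38) = 1 + 38/39 = 77/39
2 + 1/(77/39) = 2 + 39/77 = 193/77
12 + 1/(193/77) = 12 + 77/193 = 2393/193

2393/193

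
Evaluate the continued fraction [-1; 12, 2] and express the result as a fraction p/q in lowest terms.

Compute successive convergents:
a_0 = -1: -1/1
a_1 = 12: -11/12
a_2 = 2: -23/25

-23/25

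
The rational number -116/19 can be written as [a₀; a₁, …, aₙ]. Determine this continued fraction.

-116 = -7·19 + 17, so a_0 = -7
19 = 1·17 + 2, so a_1 = 1
17 = 8·2 + 1, so a_2 = 8
2 = 2·1 + 0, so a_3 = 2

[-7; 1, 8, 2]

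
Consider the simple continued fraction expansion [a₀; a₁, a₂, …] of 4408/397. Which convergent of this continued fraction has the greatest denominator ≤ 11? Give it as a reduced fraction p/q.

111/10

a_0 = 11: 11/1  (≤ bound)
a_1 = 9: 100/9  (≤ bound)
a_2 = 1: 111/10  (≤ bound)
a_3 = 2: 322/29  (> 11, stop)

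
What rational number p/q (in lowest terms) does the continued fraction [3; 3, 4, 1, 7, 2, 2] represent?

2176/657

Start with 2.
2 + 1/(2/1) = 2 + 1/2 = 5/2
7 + 1/(5/2) = 7 + 2/5 = 37/5
1 + 1/(37/5) = 1 + 5/37 = 42/37
4 + 1/(42/37) = 4 + 37/42 = 205/42
3 + 1/(205/42) = 3 + 42/205 = 657/205
3 + 1/(657/205) = 3 + 205/657 = 2176/657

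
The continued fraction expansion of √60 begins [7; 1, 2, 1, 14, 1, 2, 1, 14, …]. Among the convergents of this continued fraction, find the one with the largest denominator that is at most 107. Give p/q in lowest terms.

488/63

a_0 = 7: 7/1  (≤ bound)
a_1 = 1: 8/1  (≤ bound)
a_2 = 2: 23/3  (≤ bound)
a_3 = 1: 31/4  (≤ bound)
a_4 = 14: 457/59  (≤ bound)
a_5 = 1: 488/63  (≤ bound)
a_6 = 2: 1433/185  (> 107, stop)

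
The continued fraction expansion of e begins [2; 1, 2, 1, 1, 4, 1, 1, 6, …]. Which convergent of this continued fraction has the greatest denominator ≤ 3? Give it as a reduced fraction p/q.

List convergents until the denominator exceeds the bound:
a_0 = 2: 2/1  (≤ bound)
a_1 = 1: 3/1  (≤ bound)
a_2 = 2: 8/3  (≤ bound)
a_3 = 1: 11/4  (> 3, stop)

8/3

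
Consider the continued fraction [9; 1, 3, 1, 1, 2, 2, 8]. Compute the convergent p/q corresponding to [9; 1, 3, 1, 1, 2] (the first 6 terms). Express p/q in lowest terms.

Start with 2.
1 + 1/(2/1) = 1 + 1/2 = 3/2
1 + 1/(3/2) = 1 + 2/3 = 5/3
3 + 1/(5/3) = 3 + 3/5 = 18/5
1 + 1/(18/5) = 1 + 5/18 = 23/18
9 + 1/(23/18) = 9 + 18/23 = 225/23

225/23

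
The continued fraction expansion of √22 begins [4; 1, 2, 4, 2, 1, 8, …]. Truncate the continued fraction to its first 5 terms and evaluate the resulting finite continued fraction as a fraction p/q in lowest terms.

136/29

Starting at the tail and folding back:
Start with 2.
4 + 1/(2/1) = 4 + 1/2 = 9/2
2 + 1/(9/2) = 2 + 2/9 = 20/9
1 + 1/(20/9) = 1 + 9/20 = 29/20
4 + 1/(29/20) = 4 + 20/29 = 136/29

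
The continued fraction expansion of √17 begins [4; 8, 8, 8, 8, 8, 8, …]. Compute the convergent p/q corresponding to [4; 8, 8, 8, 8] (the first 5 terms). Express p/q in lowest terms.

17684/4289

a_0 = 4: 4/1
a_1 = 8: 33/8
a_2 = 8: 268/65
a_3 = 8: 2177/528
a_4 = 8: 17684/4289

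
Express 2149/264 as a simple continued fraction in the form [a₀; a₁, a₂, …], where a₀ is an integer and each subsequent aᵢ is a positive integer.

[8; 7, 7, 2, 2]

Apply division with remainder until the remainder is 0:
⌊2149/264⌋ = 8, remainder 37
⌊264/37⌋ = 7, remainder 5
⌊37/5⌋ = 7, remainder 2
⌊5/2⌋ = 2, remainder 1
⌊2/1⌋ = 2, remainder 0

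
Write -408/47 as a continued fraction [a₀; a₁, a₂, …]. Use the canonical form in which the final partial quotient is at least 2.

-408 ÷ 47 → quotient -9, remainder 15
47 ÷ 15 → quotient 3, remainder 2
15 ÷ 2 → quotient 7, remainder 1
2 ÷ 1 → quotient 2, remainder 0

[-9; 3, 7, 2]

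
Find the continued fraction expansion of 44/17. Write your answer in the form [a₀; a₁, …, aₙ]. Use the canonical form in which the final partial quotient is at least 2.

Run the Euclidean algorithm, recording each quotient:
44 ÷ 17 → quotient 2, remainder 10
17 ÷ 10 → quotient 1, remainder 7
10 ÷ 7 → quotient 1, remainder 3
7 ÷ 3 → quotient 2, remainder 1
3 ÷ 1 → quotient 3, remainder 0

[2; 1, 1, 2, 3]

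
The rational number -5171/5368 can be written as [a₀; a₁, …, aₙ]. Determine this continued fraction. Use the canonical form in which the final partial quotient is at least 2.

-5171 = -1·5368 + 197, so a_0 = -1
5368 = 27·197 + 49, so a_1 = 27
197 = 4·49 + 1, so a_2 = 4
49 = 49·1 + 0, so a_3 = 49

[-1; 27, 4, 49]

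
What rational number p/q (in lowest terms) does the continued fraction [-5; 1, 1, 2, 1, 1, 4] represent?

Compute successive convergents:
a_0 = -5: -5/1
a_1 = 1: -4/1
a_2 = 1: -9/2
a_3 = 2: -22/5
a_4 = 1: -31/7
a_5 = 1: -53/12
a_6 = 4: -243/55

-243/55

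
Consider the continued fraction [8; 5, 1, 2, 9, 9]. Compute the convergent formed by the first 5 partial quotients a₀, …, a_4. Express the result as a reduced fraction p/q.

1300/159

Work from the innermost term outward:
Start with 9.
2 + 1/(9/1) = 2 + 1/9 = 19/9
1 + 1/(19/9) = 1 + 9/19 = 28/19
5 + 1/(28/19) = 5 + 19/28 = 159/28
8 + 1/(159/28) = 8 + 28/159 = 1300/159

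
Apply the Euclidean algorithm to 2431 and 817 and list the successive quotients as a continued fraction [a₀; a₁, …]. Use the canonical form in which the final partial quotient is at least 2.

[2; 1, 39, 1, 5, 1, 2]

Run the Euclidean algorithm, recording each quotient:
⌊2431/817⌋ = 2, remainder 797
⌊817/797⌋ = 1, remainder 20
⌊797/20⌋ = 39, remainder 17
⌊20/17⌋ = 1, remainder 3
⌊17/3⌋ = 5, remainder 2
⌊3/2⌋ = 1, remainder 1
⌊2/1⌋ = 2, remainder 0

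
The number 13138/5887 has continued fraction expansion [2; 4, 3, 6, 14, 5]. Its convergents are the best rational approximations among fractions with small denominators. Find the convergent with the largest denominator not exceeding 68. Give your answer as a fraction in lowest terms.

29/13

a_0 = 2: 2/1  (≤ bound)
a_1 = 4: 9/4  (≤ bound)
a_2 = 3: 29/13  (≤ bound)
a_3 = 6: 183/82  (> 68, stop)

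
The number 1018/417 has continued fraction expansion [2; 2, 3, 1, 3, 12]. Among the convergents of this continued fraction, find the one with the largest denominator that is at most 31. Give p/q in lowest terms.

List convergents until the denominator exceeds the bound:
a_0 = 2: 2/1  (≤ bound)
a_1 = 2: 5/2  (≤ bound)
a_2 = 3: 17/7  (≤ bound)
a_3 = 1: 22/9  (≤ bound)
a_4 = 3: 83/34  (> 31, stop)

22/9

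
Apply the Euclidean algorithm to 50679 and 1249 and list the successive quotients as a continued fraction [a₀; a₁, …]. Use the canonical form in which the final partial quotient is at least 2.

⌊50679/1249⌋ = 40, remainder 719
⌊1249/719⌋ = 1, remainder 530
⌊719/530⌋ = 1, remainder 189
⌊530/189⌋ = 2, remainder 152
⌊189/152⌋ = 1, remainder 37
⌊152/37⌋ = 4, remainder 4
⌊37/4⌋ = 9, remainder 1
⌊4/1⌋ = 4, remainder 0

[40; 1, 1, 2, 1, 4, 9, 4]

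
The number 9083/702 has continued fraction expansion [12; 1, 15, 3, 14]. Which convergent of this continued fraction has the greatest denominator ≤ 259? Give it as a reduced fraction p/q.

a_0 = 12: 12/1  (≤ bound)
a_1 = 1: 13/1  (≤ bound)
a_2 = 15: 207/16  (≤ bound)
a_3 = 3: 634/49  (≤ bound)
a_4 = 14: 9083/702  (> 259, stop)

634/49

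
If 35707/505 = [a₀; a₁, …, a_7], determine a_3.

2

⌊35707/505⌋ = 70, remainder 357
⌊505/357⌋ = 1, remainder 148
⌊357/148⌋ = 2, remainder 61
⌊148/61⌋ = 2, remainder 26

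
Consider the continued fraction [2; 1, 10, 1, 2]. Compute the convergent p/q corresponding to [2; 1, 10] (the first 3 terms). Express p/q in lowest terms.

a_0 = 2: 2/1
a_1 = 1: 3/1
a_2 = 10: 32/11

32/11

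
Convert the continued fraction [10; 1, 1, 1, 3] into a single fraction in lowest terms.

Starting at the tail and folding back:
Start with 3.
1 + 1/(3/1) = 1 + 1/3 = 4/3
1 + 1/(4/3) = 1 + 3/4 = 7/4
1 + 1/(7/4) = 1 + 4/7 = 11/7
10 + 1/(11/7) = 10 + 7/11 = 117/11

117/11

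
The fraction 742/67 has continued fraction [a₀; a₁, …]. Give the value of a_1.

13

742 = 11·67 + 5, so a_0 = 11
67 = 13·5 + 2, so a_1 = 13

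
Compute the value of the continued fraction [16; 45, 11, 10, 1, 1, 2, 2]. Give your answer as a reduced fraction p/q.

Start with 2.
2 + 1/(2/1) = 2 + 1/2 = 5/2
1 + 1/(5/2) = 1 + 2/5 = 7/5
1 + 1/(7/5) = 1 + 5/7 = 12/7
10 + 1/(12/7) = 10 + 7/12 = 127/12
11 + 1/(127/12) = 11 + 12/127 = 1409/127
45 + 1/(1409/127) = 45 + 127/1409 = 63532/1409
16 + 1/(63532/1409) = 16 + 1409/63532 = 1017921/63532

1017921/63532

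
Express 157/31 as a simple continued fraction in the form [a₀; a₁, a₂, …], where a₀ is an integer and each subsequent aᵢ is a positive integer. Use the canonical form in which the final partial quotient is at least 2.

Run the Euclidean algorithm, recording each quotient:
157 ÷ 31 → quotient 5, remainder 2
31 ÷ 2 → quotient 15, remainder 1
2 ÷ 1 → quotient 2, remainder 0

[5; 15, 2]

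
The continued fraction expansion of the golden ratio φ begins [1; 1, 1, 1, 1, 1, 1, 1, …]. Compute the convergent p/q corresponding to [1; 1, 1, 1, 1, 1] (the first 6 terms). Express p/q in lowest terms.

13/8

Work from the innermost term outward:
Start with 1.
1 + 1/(1/1) = 1 + 1/1 = 2/1
1 + 1/(2/1) = 1 + 1/2 = 3/2
1 + 1/(3/2) = 1 + 2/3 = 5/3
1 + 1/(5/3) = 1 + 3/5 = 8/5
1 + 1/(8/5) = 1 + 5/8 = 13/8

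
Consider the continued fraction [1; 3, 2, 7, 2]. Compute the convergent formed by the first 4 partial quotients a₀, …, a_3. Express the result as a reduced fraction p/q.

a_0 = 1: 1/1
a_1 = 3: 4/3
a_2 = 2: 9/7
a_3 = 7: 67/52

67/52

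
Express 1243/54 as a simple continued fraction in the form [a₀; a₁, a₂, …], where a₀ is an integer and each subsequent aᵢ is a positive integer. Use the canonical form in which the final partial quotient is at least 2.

Apply division with remainder until the remainder is 0:
1243 ÷ 54 → quotient 23, remainder 1
54 ÷ 1 → quotient 54, remainder 0

[23; 54]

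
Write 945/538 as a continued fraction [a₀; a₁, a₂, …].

945 = 1·538 + 407, so a_0 = 1
538 = 1·407 + 131, so a_1 = 1
407 = 3·131 + 14, so a_2 = 3
131 = 9·14 + 5, so a_3 = 9
14 = 2·5 + 4, so a_4 = 2
5 = 1·4 + 1, so a_5 = 1
4 = 4·1 + 0, so a_6 = 4

[1; 1, 3, 9, 2, 1, 4]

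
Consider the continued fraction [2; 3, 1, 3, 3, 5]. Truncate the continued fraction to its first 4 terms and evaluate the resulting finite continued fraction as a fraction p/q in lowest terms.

34/15

Work from the innermost term outward:
Start with 3.
1 + 1/(3/1) = 1 + 1/3 = 4/3
3 + 1/(4/3) = 3 + 3/4 = 15/4
2 + 1/(15/4) = 2 + 4/15 = 34/15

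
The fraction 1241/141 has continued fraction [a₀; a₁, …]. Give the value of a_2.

4

1241 ÷ 141 → quotient 8, remainder 113
141 ÷ 113 → quotient 1, remainder 28
113 ÷ 28 → quotient 4, remainder 1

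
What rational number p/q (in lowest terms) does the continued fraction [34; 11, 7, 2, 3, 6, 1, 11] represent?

1706570/50061

Build up convergents one term at a time:
a_0 = 34: 34/1
a_1 = 11: 375/11
a_2 = 7: 2659/78
a_3 = 2: 5693/167
a_4 = 3: 19738/579
a_5 = 6: 124121/3641
a_6 = 1: 143859/4220
a_7 = 11: 1706570/50061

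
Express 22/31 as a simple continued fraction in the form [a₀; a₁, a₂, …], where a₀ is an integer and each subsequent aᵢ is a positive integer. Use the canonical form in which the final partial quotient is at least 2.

[0; 1, 2, 2, 4]

Repeatedly divide and take the remainder:
⌊22/31⌋ = 0, remainder 22
⌊31/22⌋ = 1, remainder 9
⌊22/9⌋ = 2, remainder 4
⌊9/4⌋ = 2, remainder 1
⌊4/1⌋ = 4, remainder 0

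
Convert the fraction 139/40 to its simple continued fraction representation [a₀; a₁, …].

[3; 2, 9, 2]

139 = 3·40 + 19, so a_0 = 3
40 = 2·19 + 2, so a_1 = 2
19 = 9·2 + 1, so a_2 = 9
2 = 2·1 + 0, so a_3 = 2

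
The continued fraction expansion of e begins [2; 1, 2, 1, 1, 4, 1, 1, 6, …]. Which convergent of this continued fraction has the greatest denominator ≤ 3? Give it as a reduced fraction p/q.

List convergents until the denominator exceeds the bound:
a_0 = 2: 2/1  (≤ bound)
a_1 = 1: 3/1  (≤ bound)
a_2 = 2: 8/3  (≤ bound)
a_3 = 1: 11/4  (> 3, stop)

8/3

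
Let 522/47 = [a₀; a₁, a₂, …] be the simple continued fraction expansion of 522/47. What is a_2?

2

Repeatedly divide and take the remainder:
522 ÷ 47 → quotient 11, remainder 5
47 ÷ 5 → quotient 9, remainder 2
5 ÷ 2 → quotient 2, remainder 1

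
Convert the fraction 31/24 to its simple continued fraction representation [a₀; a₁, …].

[1; 3, 2, 3]

31 ÷ 24 → quotient 1, remainder 7
24 ÷ 7 → quotient 3, remainder 3
7 ÷ 3 → quotient 2, remainder 1
3 ÷ 1 → quotient 3, remainder 0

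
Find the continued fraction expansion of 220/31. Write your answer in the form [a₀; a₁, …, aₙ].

[7; 10, 3]

220 = 7·31 + 3, so a_0 = 7
31 = 10·3 + 1, so a_1 = 10
3 = 3·1 + 0, so a_2 = 3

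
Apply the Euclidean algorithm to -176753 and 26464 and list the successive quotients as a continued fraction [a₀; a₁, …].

[-7; 3, 8, 1, 2, 10, 5, 6]

-176753 = -7·26464 + 8495, so a_0 = -7
26464 = 3·8495 + 979, so a_1 = 3
8495 = 8·979 + 663, so a_2 = 8
979 = 1·663 + 316, so a_3 = 1
663 = 2·316 + 31, so a_4 = 2
316 = 10·31 + 6, so a_5 = 10
31 = 5·6 + 1, so a_6 = 5
6 = 6·1 + 0, so a_7 = 6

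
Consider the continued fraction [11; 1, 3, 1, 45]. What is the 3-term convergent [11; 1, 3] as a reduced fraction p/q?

a_0 = 11: 11/1
a_1 = 1: 12/1
a_2 = 3: 47/4

47/4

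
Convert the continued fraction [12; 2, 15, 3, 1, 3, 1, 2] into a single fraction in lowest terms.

20861/1671

Compute successive convergents:
a_0 = 12: 12/1
a_1 = 2: 25/2
a_2 = 15: 387/31
a_3 = 3: 1186/95
a_4 = 1: 1573/126
a_5 = 3: 5905/473
a_6 = 1: 7478/599
a_7 = 2: 20861/1671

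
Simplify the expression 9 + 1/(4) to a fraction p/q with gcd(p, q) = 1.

Start with 4.
9 + 1/(4/1) = 9 + 1/4 = 37/4

37/4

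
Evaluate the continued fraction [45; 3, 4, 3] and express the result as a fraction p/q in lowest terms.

1903/42

Collapse the nested fraction from the inside out:
Start with 3.
4 + 1/(3/1) = 4 + 1/3 = 13/3
3 + 1/(13/3) = 3 + 3/13 = 42/13
45 + 1/(42/13) = 45 + 13/42 = 1903/42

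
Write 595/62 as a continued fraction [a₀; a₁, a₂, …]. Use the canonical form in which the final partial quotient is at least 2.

[9; 1, 1, 2, 12]

⌊595/62⌋ = 9, remainder 37
⌊62/37⌋ = 1, remainder 25
⌊37/25⌋ = 1, remainder 12
⌊25/12⌋ = 2, remainder 1
⌊12/1⌋ = 12, remainder 0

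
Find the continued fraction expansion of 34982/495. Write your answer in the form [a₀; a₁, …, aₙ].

[70; 1, 2, 27, 6]

34982 = 70·495 + 332, so a_0 = 70
495 = 1·332 + 163, so a_1 = 1
332 = 2·163 + 6, so a_2 = 2
163 = 27·6 + 1, so a_3 = 27
6 = 6·1 + 0, so a_4 = 6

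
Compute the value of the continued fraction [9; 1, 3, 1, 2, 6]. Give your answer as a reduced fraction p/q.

Build up convergents one term at a time:
a_0 = 9: 9/1
a_1 = 1: 10/1
a_2 = 3: 39/4
a_3 = 1: 49/5
a_4 = 2: 137/14
a_5 = 6: 871/89

871/89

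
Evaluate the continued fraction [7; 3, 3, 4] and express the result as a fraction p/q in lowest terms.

314/43

Work from the innermost term outward:
Start with 4.
3 + 1/(4/1) = 3 + 1/4 = 13/4
3 + 1/(13/4) = 3 + 4/13 = 43/13
7 + 1/(43/13) = 7 + 13/43 = 314/43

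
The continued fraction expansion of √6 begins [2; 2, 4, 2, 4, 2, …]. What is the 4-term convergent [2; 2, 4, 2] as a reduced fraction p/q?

49/20

Start with 2.
4 + 1/(2/1) = 4 + 1/2 = 9/2
2 + 1/(9/2) = 2 + 2/9 = 20/9
2 + 1/(20/9) = 2 + 9/20 = 49/20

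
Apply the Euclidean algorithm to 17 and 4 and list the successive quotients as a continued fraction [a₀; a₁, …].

Repeatedly divide and take the remainder:
17 ÷ 4 → quotient 4, remainder 1
4 ÷ 1 → quotient 4, remainder 0

[4; 4]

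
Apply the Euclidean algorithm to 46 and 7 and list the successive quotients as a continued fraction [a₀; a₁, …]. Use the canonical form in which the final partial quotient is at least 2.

46 ÷ 7 → quotient 6, remainder 4
7 ÷ 4 → quotient 1, remainder 3
4 ÷ 3 → quotient 1, remainder 1
3 ÷ 1 → quotient 3, remainder 0

[6; 1, 1, 3]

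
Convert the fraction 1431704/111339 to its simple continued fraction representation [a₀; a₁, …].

[12; 1, 6, 11, 13, 1, 1, 52]

1431704 = 12·111339 + 95636, so a_0 = 12
111339 = 1·95636 + 15703, so a_1 = 1
95636 = 6·15703 + 1418, so a_2 = 6
15703 = 11·1418 + 105, so a_3 = 11
1418 = 13·105 + 53, so a_4 = 13
105 = 1·53 + 52, so a_5 = 1
53 = 1·52 + 1, so a_6 = 1
52 = 52·1 + 0, so a_7 = 52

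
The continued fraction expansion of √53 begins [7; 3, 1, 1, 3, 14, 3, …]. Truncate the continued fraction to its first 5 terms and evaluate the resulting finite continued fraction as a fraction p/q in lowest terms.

Start with 3.
1 + 1/(3/1) = 1 + 1/3 = 4/3
1 + 1/(4/3) = 1 + 3/4 = 7/4
3 + 1/(7/4) = 3 + 4/7 = 25/7
7 + 1/(25/7) = 7 + 7/25 = 182/25

182/25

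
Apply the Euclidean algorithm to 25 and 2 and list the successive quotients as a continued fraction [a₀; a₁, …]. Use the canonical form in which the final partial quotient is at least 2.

Run the Euclidean algorithm, recording each quotient:
⌊25/2⌋ = 12, remainder 1
⌊2/1⌋ = 2, remainder 0

[12; 2]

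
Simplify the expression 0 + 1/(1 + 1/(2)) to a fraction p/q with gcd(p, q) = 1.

2/3

Start with 2.
1 + 1/(2/1) = 1 + 1/2 = 3/2
0 + 1/(3/2) = 0 + 2/3 = 2/3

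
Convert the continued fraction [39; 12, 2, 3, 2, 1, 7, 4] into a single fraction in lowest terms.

355241/9090

Start with 4.
7 + 1/(4/1) = 7 + 1/4 = 29/4
1 + 1/(29/4) = 1 + 4/29 = 33/29
2 + 1/(33/29) = 2 + 29/33 = 95/33
3 + 1/(95/33) = 3 + 33/95 = 318/95
2 + 1/(318/95) = 2 + 95/318 = 731/318
12 + 1/(731/318) = 12 + 318/731 = 9090/731
39 + 1/(9090/731) = 39 + 731/9090 = 355241/9090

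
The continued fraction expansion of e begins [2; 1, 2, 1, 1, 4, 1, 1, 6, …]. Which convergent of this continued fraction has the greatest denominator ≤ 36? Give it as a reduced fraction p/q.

a_0 = 2: 2/1  (≤ bound)
a_1 = 1: 3/1  (≤ bound)
a_2 = 2: 8/3  (≤ bound)
a_3 = 1: 11/4  (≤ bound)
a_4 = 1: 19/7  (≤ bound)
a_5 = 4: 87/32  (≤ bound)
a_6 = 1: 106/39  (> 36, stop)

87/32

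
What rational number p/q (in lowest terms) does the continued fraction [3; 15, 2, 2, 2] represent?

a_0 = 3: 3/1
a_1 = 15: 46/15
a_2 = 2: 95/31
a_3 = 2: 236/77
a_4 = 2: 567/185

567/185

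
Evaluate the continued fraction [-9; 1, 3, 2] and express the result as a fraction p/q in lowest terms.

-74/9

Starting at the tail and folding back:
Start with 2.
3 + 1/(2/1) = 3 + 1/2 = 7/2
1 + 1/(7/2) = 1 + 2/7 = 9/7
-9 + 1/(9/7) = -9 + 7/9 = -74/9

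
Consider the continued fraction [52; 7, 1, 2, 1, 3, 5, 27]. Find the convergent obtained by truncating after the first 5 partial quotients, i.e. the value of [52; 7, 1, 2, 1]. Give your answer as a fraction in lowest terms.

1616/31

Starting at the tail and folding back:
Start with 1.
2 + 1/(1/1) = 2 + 1/1 = 3/1
1 + 1/(3/1) = 1 + 1/3 = 4/3
7 + 1/(4/3) = 7 + 3/4 = 31/4
52 + 1/(31/4) = 52 + 4/31 = 1616/31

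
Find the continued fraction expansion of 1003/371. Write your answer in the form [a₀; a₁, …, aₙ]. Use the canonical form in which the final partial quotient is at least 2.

⌊1003/371⌋ = 2, remainder 261
⌊371/261⌋ = 1, remainder 110
⌊261/110⌋ = 2, remainder 41
⌊110/41⌋ = 2, remainder 28
⌊41/28⌋ = 1, remainder 13
⌊28/13⌋ = 2, remainder 2
⌊13/2⌋ = 6, remainder 1
⌊2/1⌋ = 2, remainder 0

[2; 1, 2, 2, 1, 2, 6, 2]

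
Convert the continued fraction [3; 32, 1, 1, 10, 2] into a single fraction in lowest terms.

4337/1431

Work from the innermost term outward:
Start with 2.
10 + 1/(2/1) = 10 + 1/2 = 21/2
1 + 1/(21/2) = 1 + 2/21 = 23/21
1 + 1/(23/21) = 1 + 21/23 = 44/23
32 + 1/(44/23) = 32 + 23/44 = 1431/44
3 + 1/(1431/44) = 3 + 44/1431 = 4337/1431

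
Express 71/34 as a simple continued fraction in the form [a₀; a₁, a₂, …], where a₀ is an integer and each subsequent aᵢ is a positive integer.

Apply division with remainder until the remainder is 0:
71 = 2·34 + 3, so a_0 = 2
34 = 11·3 + 1, so a_1 = 11
3 = 3·1 + 0, so a_2 = 3

[2; 11, 3]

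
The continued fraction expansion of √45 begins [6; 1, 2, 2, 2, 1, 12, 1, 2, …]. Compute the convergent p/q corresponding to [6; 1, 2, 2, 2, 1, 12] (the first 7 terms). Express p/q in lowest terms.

2046/305

Work from the innermost term outward:
Start with 12.
1 + 1/(12/1) = 1 + 1/12 = 13/12
2 + 1/(13/12) = 2 + 12/13 = 38/13
2 + 1/(38/13) = 2 + 13/38 = 89/38
2 + 1/(89/38) = 2 + 38/89 = 216/89
1 + 1/(216/89) = 1 + 89/216 = 305/216
6 + 1/(305/216) = 6 + 216/305 = 2046/305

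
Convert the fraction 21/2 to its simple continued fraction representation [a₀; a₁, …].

21 ÷ 2 → quotient 10, remainder 1
2 ÷ 1 → quotient 2, remainder 0

[10; 2]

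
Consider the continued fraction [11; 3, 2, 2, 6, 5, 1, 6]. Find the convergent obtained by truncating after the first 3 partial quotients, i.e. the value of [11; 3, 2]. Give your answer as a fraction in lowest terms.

a_0 = 11: 11/1
a_1 = 3: 34/3
a_2 = 2: 79/7

79/7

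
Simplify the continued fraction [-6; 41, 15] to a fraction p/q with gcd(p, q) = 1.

a_0 = -6: -6/1
a_1 = 41: -245/41
a_2 = 15: -3681/616

-3681/616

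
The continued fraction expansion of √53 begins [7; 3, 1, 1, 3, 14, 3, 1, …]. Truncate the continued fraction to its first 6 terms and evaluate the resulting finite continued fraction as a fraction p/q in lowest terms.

2599/357

Start with 14.
3 + 1/(14/1) = 3 + 1/14 = 43/14
1 + 1/(43/14) = 1 + 14/43 = 57/43
1 + 1/(57/43) = 1 + 43/57 = 100/57
3 + 1/(100/57) = 3 + 57/100 = 357/100
7 + 1/(357/100) = 7 + 100/357 = 2599/357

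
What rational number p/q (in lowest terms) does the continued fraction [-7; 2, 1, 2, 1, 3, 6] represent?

-1705/257

a_0 = -7: -7/1
a_1 = 2: -13/2
a_2 = 1: -20/3
a_3 = 2: -53/8
a_4 = 1: -73/11
a_5 = 3: -272/41
a_6 = 6: -1705/257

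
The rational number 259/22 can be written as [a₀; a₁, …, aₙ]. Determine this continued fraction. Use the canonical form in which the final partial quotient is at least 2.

259 ÷ 22 → quotient 11, remainder 17
22 ÷ 17 → quotient 1, remainder 5
17 ÷ 5 → quotient 3, remainder 2
5 ÷ 2 → quotient 2, remainder 1
2 ÷ 1 → quotient 2, remainder 0

[11; 1, 3, 2, 2]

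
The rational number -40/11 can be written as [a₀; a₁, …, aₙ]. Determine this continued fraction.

Run the Euclidean algorithm, recording each quotient:
-40 ÷ 11 → quotient -4, remainder 4
11 ÷ 4 → quotient 2, remainder 3
4 ÷ 3 → quotient 1, remainder 1
3 ÷ 1 → quotient 3, remainder 0

[-4; 2, 1, 3]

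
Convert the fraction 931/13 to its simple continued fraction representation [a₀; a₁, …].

[71; 1, 1, 1, 1, 2]

⌊931/13⌋ = 71, remainder 8
⌊13/8⌋ = 1, remainder 5
⌊8/5⌋ = 1, remainder 3
⌊5/3⌋ = 1, remainder 2
⌊3/2⌋ = 1, remainder 1
⌊2/1⌋ = 2, remainder 0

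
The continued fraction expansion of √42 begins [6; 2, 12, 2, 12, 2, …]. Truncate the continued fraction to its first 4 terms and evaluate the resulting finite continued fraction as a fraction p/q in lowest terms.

337/52

Start with 2.
12 + 1/(2/1) = 12 + 1/2 = 25/2
2 + 1/(25/2) = 2 + 2/25 = 52/25
6 + 1/(52/25) = 6 + 25/52 = 337/52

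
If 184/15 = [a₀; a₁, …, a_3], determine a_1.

184 = 12·15 + 4, so a_0 = 12
15 = 3·4 + 3, so a_1 = 3

3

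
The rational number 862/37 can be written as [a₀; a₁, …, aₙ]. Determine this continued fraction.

862 = 23·37 + 11, so a_0 = 23
37 = 3·11 + 4, so a_1 = 3
11 = 2·4 + 3, so a_2 = 2
4 = 1·3 + 1, so a_3 = 1
3 = 3·1 + 0, so a_4 = 3

[23; 3, 2, 1, 3]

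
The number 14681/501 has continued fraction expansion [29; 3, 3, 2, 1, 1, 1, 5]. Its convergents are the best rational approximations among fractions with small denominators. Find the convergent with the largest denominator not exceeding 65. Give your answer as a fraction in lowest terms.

List convergents until the denominator exceeds the bound:
a_0 = 29: 29/1  (≤ bound)
a_1 = 3: 88/3  (≤ bound)
a_2 = 3: 293/10  (≤ bound)
a_3 = 2: 674/23  (≤ bound)
a_4 = 1: 967/33  (≤ bound)
a_5 = 1: 1641/56  (≤ bound)
a_6 = 1: 2608/89  (> 65, stop)

1641/56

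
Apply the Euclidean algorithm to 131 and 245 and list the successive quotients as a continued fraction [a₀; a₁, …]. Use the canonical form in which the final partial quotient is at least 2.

[0; 1, 1, 6, 1, 2, 2, 2]

Run the Euclidean algorithm, recording each quotient:
131 = 0·245 + 131, so a_0 = 0
245 = 1·131 + 114, so a_1 = 1
131 = 1·114 + 17, so a_2 = 1
114 = 6·17 + 12, so a_3 = 6
17 = 1·12 + 5, so a_4 = 1
12 = 2·5 + 2, so a_5 = 2
5 = 2·2 + 1, so a_6 = 2
2 = 2·1 + 0, so a_7 = 2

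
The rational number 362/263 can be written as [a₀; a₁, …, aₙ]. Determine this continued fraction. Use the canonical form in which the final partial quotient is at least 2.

[1; 2, 1, 1, 1, 10, 3]

⌊362/263⌋ = 1, remainder 99
⌊263/99⌋ = 2, remainder 65
⌊99/65⌋ = 1, remainder 34
⌊65/34⌋ = 1, remainder 31
⌊34/31⌋ = 1, remainder 3
⌊31/3⌋ = 10, remainder 1
⌊3/1⌋ = 3, remainder 0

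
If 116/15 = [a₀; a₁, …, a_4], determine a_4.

3

⌊116/15⌋ = 7, remainder 11
⌊15/11⌋ = 1, remainder 4
⌊11/4⌋ = 2, remainder 3
⌊4/3⌋ = 1, remainder 1
⌊3/1⌋ = 3, remainder 0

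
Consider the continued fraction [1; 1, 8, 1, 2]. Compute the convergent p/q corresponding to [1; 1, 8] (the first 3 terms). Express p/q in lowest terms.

a_0 = 1: 1/1
a_1 = 1: 2/1
a_2 = 8: 17/9

17/9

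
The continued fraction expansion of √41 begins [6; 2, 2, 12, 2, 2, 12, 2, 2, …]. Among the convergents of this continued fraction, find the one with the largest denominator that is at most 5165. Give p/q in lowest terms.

a_0 = 6: 6/1  (≤ bound)
a_1 = 2: 13/2  (≤ bound)
a_2 = 2: 32/5  (≤ bound)
a_3 = 12: 397/62  (≤ bound)
a_4 = 2: 826/129  (≤ bound)
a_5 = 2: 2049/320  (≤ bound)
a_6 = 12: 25414/3969  (≤ bound)
a_7 = 2: 52877/8258  (> 5165, stop)

25414/3969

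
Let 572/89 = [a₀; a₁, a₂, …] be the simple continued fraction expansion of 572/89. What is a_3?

1

Repeatedly divide and take the remainder:
⌊572/89⌋ = 6, remainder 38
⌊89/38⌋ = 2, remainder 13
⌊38/13⌋ = 2, remainder 12
⌊13/12⌋ = 1, remainder 1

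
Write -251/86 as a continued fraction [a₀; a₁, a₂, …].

[-3; 12, 3, 2]

Repeatedly divide and take the remainder:
-251 ÷ 86 → quotient -3, remainder 7
86 ÷ 7 → quotient 12, remainder 2
7 ÷ 2 → quotient 3, remainder 1
2 ÷ 1 → quotient 2, remainder 0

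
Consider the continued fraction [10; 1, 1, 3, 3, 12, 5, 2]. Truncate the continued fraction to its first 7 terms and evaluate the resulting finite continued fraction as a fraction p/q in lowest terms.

15193/1438

Use the convergent recurrence hₖ = aₖ·hₖ₋₁ + hₖ₋₂ (and likewise for the denominators kₖ):
a_0 = 10: 10/1
a_1 = 1: 11/1
a_2 = 1: 21/2
a_3 = 3: 74/7
a_4 = 3: 243/23
a_5 = 12: 2990/283
a_6 = 5: 15193/1438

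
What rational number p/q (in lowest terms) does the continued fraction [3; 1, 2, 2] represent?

26/7

a_0 = 3: 3/1
a_1 = 1: 4/1
a_2 = 2: 11/3
a_3 = 2: 26/7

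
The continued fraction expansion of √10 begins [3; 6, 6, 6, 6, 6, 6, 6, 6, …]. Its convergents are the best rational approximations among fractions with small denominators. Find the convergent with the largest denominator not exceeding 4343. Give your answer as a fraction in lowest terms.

4443/1405

a_0 = 3: 3/1  (≤ bound)
a_1 = 6: 19/6  (≤ bound)
a_2 = 6: 117/37  (≤ bound)
a_3 = 6: 721/228  (≤ bound)
a_4 = 6: 4443/1405  (≤ bound)
a_5 = 6: 27379/8658  (> 4343, stop)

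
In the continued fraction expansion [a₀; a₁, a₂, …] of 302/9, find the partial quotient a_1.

1

Repeatedly divide and take the remainder:
⌊302/9⌋ = 33, remainder 5
⌊9/5⌋ = 1, remainder 4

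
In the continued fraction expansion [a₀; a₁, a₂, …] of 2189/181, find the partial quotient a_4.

2189 ÷ 181 → quotient 12, remainder 17
181 ÷ 17 → quotient 10, remainder 11
17 ÷ 11 → quotient 1, remainder 6
11 ÷ 6 → quotient 1, remainder 5
6 ÷ 5 → quotient 1, remainder 1

1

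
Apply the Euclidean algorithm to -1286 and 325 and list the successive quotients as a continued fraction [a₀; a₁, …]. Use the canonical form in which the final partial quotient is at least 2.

[-4; 23, 4, 1, 2]

-1286 = -4·325 + 14, so a_0 = -4
325 = 23·14 + 3, so a_1 = 23
14 = 4·3 + 2, so a_2 = 4
3 = 1·2 + 1, so a_3 = 1
2 = 2·1 + 0, so a_4 = 2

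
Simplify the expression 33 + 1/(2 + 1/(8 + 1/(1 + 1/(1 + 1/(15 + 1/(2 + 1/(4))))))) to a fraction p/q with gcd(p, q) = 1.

173219/5175

Work from the innermost term outward:
Start with 4.
2 + 1/(4/1) = 2 + 1/4 = 9/4
15 + 1/(9/4) = 15 + 4/9 = 139/9
1 + 1/(139/9) = 1 + 9/139 = 148/139
1 + 1/(148/139) = 1 + 139/148 = 287/148
8 + 1/(287/148) = 8 + 148/287 = 2444/287
2 + 1/(2444/287) = 2 + 287/2444 = 5175/2444
33 + 1/(5175/2444) = 33 + 2444/5175 = 173219/5175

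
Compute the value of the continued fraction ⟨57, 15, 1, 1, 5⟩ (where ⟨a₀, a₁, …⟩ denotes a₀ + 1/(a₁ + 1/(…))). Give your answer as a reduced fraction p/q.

Collapse the nested fraction from the inside out:
Start with 5.
1 + 1/(5/1) = 1 + 1/5 = 6/5
1 + 1/(6/5) = 1 + 5/6 = 11/6
15 + 1/(11/6) = 15 + 6/11 = 171/11
57 + 1/(171/11) = 57 + 11/171 = 9758/171

9758/171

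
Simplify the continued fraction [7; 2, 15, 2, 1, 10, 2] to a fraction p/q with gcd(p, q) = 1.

15889/2123

a_0 = 7: 7/1
a_1 = 2: 15/2
a_2 = 15: 232/31
a_3 = 2: 479/64
a_4 = 1: 711/95
a_5 = 10: 7589/1014
a_6 = 2: 15889/2123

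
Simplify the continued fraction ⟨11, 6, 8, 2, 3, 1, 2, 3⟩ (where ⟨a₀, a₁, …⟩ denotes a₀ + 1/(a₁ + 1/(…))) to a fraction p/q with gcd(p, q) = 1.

Start with 3.
2 + 1/(3/1) = 2 + 1/3 = 7/3
1 + 1/(7/3) = 1 + 3/7 = 10/7
3 + 1/(10/7) = 3 + 7/10 = 37/10
2 + 1/(37/10) = 2 + 10/37 = 84/37
8 + 1/(84/37) = 8 + 37/84 = 709/84
6 + 1/(709/84) = 6 + 84/709 = 4338/709
11 + 1/(4338/709) = 11 + 709/4338 = 48427/4338

48427/4338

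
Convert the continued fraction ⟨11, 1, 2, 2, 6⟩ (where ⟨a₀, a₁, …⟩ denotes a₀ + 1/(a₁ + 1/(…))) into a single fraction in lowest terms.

527/45

Use the convergent recurrence hₖ = aₖ·hₖ₋₁ + hₖ₋₂ (and likewise for the denominators kₖ):
a_0 = 11: 11/1
a_1 = 1: 12/1
a_2 = 2: 35/3
a_3 = 2: 82/7
a_4 = 6: 527/45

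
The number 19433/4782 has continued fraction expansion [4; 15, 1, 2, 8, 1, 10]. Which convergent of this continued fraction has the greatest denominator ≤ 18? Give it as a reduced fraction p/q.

List convergents until the denominator exceeds the bound:
a_0 = 4: 4/1  (≤ bound)
a_1 = 15: 61/15  (≤ bound)
a_2 = 1: 65/16  (≤ bound)
a_3 = 2: 191/47  (> 18, stop)

65/16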